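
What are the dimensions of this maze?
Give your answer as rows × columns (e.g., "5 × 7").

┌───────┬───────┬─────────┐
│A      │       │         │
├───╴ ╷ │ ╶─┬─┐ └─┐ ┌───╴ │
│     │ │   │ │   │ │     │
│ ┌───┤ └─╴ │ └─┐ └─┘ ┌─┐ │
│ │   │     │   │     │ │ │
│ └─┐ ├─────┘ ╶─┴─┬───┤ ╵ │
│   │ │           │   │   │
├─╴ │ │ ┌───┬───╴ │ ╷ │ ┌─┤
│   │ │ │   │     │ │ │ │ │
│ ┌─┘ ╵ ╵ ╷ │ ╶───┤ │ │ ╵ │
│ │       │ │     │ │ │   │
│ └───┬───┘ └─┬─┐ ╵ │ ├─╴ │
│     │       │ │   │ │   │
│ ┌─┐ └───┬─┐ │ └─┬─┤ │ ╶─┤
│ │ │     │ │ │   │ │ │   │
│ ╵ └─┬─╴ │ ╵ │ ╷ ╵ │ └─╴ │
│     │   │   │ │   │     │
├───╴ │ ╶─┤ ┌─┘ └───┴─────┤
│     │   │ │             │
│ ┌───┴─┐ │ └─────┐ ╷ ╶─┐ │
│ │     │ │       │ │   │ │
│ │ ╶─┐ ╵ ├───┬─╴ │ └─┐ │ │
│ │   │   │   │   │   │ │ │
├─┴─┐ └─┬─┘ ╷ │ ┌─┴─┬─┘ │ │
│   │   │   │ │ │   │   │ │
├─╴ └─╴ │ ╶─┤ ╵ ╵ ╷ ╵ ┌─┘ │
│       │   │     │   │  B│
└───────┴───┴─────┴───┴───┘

Counting the maze dimensions:
Rows (vertical): 14
Columns (horizontal): 13
Dimensions: 14 × 13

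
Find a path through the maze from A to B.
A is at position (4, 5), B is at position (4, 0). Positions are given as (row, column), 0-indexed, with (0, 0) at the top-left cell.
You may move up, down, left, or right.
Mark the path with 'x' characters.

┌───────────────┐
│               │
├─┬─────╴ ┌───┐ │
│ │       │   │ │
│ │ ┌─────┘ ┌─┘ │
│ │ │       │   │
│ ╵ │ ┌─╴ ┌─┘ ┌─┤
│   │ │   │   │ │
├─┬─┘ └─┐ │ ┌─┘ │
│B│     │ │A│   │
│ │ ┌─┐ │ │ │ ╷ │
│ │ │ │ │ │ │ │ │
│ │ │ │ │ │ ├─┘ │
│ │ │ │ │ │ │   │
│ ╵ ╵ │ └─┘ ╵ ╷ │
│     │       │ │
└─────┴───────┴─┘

Finding the shortest path from (4, 5) to (4, 0):
Path length: 17 steps
Directions: down → down → down → left → left → up → up → up → left → left → down → down → down → left → up → up → up

Solution:

┌───────────────┐
│               │
├─┬─────╴ ┌───┐ │
│ │       │   │ │
│ │ ┌─────┘ ┌─┘ │
│ │ │       │   │
│ ╵ │ ┌─╴ ┌─┘ ┌─┤
│   │ │   │   │ │
├─┬─┘ └─┐ │ ┌─┘ │
│B│x x x│ │A│   │
│ │ ┌─┐ │ │ │ ╷ │
│x│x│ │x│ │x│ │ │
│ │ │ │ │ │ ├─┘ │
│x│x│ │x│ │x│   │
│ ╵ ╵ │ └─┘ ╵ ╷ │
│x x  │x x x  │ │
└─────┴───────┴─┘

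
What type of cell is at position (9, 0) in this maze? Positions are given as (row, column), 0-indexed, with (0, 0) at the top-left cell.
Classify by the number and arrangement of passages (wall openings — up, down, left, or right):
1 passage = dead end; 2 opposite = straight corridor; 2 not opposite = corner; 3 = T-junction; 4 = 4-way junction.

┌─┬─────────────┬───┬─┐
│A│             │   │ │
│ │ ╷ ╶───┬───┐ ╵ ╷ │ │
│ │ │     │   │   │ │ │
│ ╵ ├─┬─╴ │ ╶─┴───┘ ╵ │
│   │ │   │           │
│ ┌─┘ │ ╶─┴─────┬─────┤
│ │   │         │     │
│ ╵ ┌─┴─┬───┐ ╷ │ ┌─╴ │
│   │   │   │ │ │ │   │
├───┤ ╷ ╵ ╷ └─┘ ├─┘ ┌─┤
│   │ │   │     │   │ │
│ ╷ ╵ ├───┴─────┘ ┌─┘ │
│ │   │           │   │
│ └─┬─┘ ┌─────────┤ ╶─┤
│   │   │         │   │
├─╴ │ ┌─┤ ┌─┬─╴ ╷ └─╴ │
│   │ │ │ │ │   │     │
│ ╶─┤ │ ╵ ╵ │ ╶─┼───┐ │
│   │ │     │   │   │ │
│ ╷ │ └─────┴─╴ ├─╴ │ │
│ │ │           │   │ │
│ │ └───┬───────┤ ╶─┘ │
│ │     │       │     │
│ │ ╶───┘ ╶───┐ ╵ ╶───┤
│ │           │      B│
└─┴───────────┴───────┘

Checking cell at (9, 0):
Number of passages: 3
Cell type: T-junction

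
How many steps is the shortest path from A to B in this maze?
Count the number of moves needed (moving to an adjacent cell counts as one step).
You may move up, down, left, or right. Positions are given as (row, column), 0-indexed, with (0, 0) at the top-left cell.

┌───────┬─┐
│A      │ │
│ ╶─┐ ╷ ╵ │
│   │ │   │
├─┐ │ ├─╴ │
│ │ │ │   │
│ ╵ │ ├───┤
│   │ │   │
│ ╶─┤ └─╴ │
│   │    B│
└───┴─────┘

Using BFS to find shortest path:
Start: (0, 0), End: (4, 4)
Path found:
(0,0) → (0,1) → (0,2) → (1,2) → (2,2) → (3,2) → (4,2) → (4,3) → (4,4)
Number of steps: 8

Solution:

┌───────┬─┐
│A → ↓  │ │
│ ╶─┐ ╷ ╵ │
│   │↓│   │
├─┐ │ ├─╴ │
│ │ │↓│   │
│ ╵ │ ├───┤
│   │↓│   │
│ ╶─┤ └─╴ │
│   │↳ → B│
└───┴─────┘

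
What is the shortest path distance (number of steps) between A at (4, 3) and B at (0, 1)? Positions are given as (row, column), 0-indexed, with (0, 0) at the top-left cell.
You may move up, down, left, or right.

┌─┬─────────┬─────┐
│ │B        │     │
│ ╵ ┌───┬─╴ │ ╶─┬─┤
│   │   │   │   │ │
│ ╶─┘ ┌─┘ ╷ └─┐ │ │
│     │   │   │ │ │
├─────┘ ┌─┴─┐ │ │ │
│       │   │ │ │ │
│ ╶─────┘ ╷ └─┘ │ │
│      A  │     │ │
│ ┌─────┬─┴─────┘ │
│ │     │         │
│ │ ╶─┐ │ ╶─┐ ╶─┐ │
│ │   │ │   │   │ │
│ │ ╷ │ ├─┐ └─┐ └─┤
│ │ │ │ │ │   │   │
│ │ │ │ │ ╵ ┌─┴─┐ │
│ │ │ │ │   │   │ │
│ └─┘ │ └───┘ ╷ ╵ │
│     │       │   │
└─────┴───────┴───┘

Finding path from (4, 3) to (0, 1):
Path: (4,3) → (4,2) → (4,1) → (4,0) → (3,0) → (3,1) → (3,2) → (3,3) → (2,3) → (2,4) → (1,4) → (1,5) → (0,5) → (0,4) → (0,3) → (0,2) → (0,1)
Distance: 16 steps

Solution:

┌─┬─────────┬─────┐
│ │B ← ← ← ↰│     │
│ ╵ ┌───┬─╴ │ ╶─┬─┤
│   │   │↱ ↑│   │ │
│ ╶─┘ ┌─┘ ╷ └─┐ │ │
│     │↱ ↑│   │ │ │
├─────┘ ┌─┴─┐ │ │ │
│↱ → → ↑│   │ │ │ │
│ ╶─────┘ ╷ └─┘ │ │
│↑ ← ← A  │     │ │
│ ┌─────┬─┴─────┘ │
│ │     │         │
│ │ ╶─┐ │ ╶─┐ ╶─┐ │
│ │   │ │   │   │ │
│ │ ╷ │ ├─┐ └─┐ └─┤
│ │ │ │ │ │   │   │
│ │ │ │ │ ╵ ┌─┴─┐ │
│ │ │ │ │   │   │ │
│ └─┘ │ └───┘ ╷ ╵ │
│     │       │   │
└─────┴───────┴───┘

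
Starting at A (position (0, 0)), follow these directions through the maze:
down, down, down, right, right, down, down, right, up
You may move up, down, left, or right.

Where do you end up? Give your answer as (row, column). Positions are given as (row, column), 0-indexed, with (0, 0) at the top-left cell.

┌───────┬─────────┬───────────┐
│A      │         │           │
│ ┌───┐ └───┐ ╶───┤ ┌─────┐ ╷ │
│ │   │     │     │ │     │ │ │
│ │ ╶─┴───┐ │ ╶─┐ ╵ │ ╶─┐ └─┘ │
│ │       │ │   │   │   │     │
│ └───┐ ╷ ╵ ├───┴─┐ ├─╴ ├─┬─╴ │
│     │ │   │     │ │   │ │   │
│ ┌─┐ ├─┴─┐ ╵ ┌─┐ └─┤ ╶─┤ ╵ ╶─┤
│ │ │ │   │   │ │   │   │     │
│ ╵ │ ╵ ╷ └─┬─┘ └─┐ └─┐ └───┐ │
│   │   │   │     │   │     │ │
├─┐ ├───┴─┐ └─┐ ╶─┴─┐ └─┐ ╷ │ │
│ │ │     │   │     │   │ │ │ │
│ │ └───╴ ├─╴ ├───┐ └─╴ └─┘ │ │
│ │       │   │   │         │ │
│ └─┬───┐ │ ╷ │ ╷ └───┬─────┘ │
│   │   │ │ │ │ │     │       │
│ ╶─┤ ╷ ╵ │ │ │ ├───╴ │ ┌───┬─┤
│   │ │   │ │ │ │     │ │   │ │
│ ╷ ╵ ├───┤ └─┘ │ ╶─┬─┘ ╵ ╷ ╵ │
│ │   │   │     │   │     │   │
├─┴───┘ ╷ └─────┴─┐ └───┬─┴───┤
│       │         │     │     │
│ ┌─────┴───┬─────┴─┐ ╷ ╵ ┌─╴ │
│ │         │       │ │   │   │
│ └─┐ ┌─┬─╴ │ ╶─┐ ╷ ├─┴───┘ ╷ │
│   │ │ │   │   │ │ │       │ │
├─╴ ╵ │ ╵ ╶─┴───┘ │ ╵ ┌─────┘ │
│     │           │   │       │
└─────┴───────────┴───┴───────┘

Following directions step by step:
Start: (0, 0)
  down: (0, 0) → (1, 0)
  down: (1, 0) → (2, 0)
  down: (2, 0) → (3, 0)
  right: (3, 0) → (3, 1)
  right: (3, 1) → (3, 2)
  down: (3, 2) → (4, 2)
  down: (4, 2) → (5, 2)
  right: (5, 2) → (5, 3)
  up: (5, 3) → (4, 3)
Final position: (4, 3)

Path taken:

┌───────┬─────────┬───────────┐
│A      │         │           │
│ ┌───┐ └───┐ ╶───┤ ┌─────┐ ╷ │
│↓│   │     │     │ │     │ │ │
│ │ ╶─┴───┐ │ ╶─┐ ╵ │ ╶─┐ └─┘ │
│↓│       │ │   │   │   │     │
│ └───┐ ╷ ╵ ├───┴─┐ ├─╴ ├─┬─╴ │
│↳ → ↓│ │   │     │ │   │ │   │
│ ┌─┐ ├─┴─┐ ╵ ┌─┐ └─┤ ╶─┤ ╵ ╶─┤
│ │ │↓│B  │   │ │   │   │     │
│ ╵ │ ╵ ╷ └─┬─┘ └─┐ └─┐ └───┐ │
│   │↳ ↑│   │     │   │     │ │
├─┐ ├───┴─┐ └─┐ ╶─┴─┐ └─┐ ╷ │ │
│ │ │     │   │     │   │ │ │ │
│ │ └───╴ ├─╴ ├───┐ └─╴ └─┘ │ │
│ │       │   │   │         │ │
│ └─┬───┐ │ ╷ │ ╷ └───┬─────┘ │
│   │   │ │ │ │ │     │       │
│ ╶─┤ ╷ ╵ │ │ │ ├───╴ │ ┌───┬─┤
│   │ │   │ │ │ │     │ │   │ │
│ ╷ ╵ ├───┤ └─┘ │ ╶─┬─┘ ╵ ╷ ╵ │
│ │   │   │     │   │     │   │
├─┴───┘ ╷ └─────┴─┐ └───┬─┴───┤
│       │         │     │     │
│ ┌─────┴───┬─────┴─┐ ╷ ╵ ┌─╴ │
│ │         │       │ │   │   │
│ └─┐ ┌─┬─╴ │ ╶─┐ ╷ ├─┴───┘ ╷ │
│   │ │ │   │   │ │ │       │ │
├─╴ ╵ │ ╵ ╶─┴───┘ │ ╵ ┌─────┘ │
│     │           │   │       │
└─────┴───────────┴───┴───────┘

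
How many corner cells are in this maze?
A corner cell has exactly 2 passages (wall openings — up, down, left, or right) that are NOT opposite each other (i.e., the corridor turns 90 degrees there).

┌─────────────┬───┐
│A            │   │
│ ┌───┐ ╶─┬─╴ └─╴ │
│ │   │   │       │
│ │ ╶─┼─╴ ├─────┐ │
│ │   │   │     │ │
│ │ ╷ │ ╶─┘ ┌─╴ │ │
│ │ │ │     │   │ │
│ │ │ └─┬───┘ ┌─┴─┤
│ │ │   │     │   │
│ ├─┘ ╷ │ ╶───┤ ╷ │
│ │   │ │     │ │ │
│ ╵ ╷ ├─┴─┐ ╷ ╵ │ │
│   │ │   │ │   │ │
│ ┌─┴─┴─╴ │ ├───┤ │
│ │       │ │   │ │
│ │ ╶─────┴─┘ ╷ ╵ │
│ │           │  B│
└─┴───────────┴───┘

Counting corner cells (2 non-opposite passages):
Total corners: 35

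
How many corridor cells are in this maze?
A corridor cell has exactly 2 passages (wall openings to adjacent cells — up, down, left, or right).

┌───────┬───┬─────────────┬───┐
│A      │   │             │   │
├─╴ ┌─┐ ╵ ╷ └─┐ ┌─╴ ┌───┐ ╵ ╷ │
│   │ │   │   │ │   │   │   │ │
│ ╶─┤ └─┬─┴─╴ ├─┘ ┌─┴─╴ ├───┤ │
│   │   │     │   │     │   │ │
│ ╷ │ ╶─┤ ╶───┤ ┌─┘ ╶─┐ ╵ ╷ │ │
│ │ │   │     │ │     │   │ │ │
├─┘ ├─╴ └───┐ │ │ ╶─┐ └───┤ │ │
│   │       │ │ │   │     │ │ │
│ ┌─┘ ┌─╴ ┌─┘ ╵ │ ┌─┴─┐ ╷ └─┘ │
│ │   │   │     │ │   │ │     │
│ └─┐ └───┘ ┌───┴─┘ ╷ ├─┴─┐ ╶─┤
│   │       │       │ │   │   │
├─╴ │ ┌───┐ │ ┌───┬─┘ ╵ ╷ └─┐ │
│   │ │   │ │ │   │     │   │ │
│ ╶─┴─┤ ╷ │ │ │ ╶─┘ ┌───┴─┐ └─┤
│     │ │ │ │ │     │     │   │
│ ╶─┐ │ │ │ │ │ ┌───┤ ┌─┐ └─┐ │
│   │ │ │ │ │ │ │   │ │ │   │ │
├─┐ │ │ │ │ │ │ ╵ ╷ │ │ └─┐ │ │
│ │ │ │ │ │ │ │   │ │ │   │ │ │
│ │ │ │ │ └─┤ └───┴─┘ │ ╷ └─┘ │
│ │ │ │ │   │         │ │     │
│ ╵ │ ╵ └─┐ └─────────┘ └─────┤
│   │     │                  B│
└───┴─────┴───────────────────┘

Counting cells with exactly 2 passages:
Total corridor cells: 149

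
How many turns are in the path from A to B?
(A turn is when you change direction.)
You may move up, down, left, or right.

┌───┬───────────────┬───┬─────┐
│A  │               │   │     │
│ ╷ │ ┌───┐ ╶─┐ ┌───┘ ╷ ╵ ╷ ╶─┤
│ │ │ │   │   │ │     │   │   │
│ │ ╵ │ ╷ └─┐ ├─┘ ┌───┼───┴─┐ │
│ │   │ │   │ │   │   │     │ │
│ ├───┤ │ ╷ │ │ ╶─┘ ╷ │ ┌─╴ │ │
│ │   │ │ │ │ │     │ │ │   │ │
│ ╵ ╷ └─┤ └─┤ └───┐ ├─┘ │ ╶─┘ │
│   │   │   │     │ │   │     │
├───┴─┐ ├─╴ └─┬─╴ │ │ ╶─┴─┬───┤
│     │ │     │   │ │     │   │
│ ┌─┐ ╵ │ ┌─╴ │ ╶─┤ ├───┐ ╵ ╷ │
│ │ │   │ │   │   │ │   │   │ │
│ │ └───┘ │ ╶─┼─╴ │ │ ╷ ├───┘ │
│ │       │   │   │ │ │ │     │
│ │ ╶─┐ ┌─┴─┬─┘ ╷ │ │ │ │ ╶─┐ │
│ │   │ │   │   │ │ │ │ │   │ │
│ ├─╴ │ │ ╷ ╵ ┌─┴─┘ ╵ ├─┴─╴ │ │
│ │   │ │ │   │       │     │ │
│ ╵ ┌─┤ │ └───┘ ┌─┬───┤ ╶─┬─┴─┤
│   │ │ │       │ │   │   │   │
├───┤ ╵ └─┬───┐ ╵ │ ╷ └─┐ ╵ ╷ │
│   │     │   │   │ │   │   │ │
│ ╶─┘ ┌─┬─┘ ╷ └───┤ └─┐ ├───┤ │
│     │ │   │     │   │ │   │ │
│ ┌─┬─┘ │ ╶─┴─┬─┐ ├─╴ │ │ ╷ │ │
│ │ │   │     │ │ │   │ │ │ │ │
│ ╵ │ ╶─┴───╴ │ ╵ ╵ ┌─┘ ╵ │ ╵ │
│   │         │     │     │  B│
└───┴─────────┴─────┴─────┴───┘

Directions: right, down, down, right, up, up, right, right, right, down, right, down, down, down, right, right, down, left, down, right, down, left, down, left, down, left, up, left, down, down, right, right, right, up, right, right, up, up, up, up, up, up, left, left, up, right, up, right, right, up, right, down, right, up, right, down, right, down, down, down, left, left, up, right, up, left, left, down, down, left, down, right, right, down, right, up, right, down, down, left, left, down, right, down, left, left, down, right, down, right, up, right, down, down, down, down
Number of turns: 65

Solution:

┌───┬───────────────┬───┬─────┐
│A ↓│↱ → → ↓        │↱ ↓│↱ ↓  │
│ ╷ │ ┌───┐ ╶─┐ ┌───┘ ╷ ╵ ╷ ╶─┤
│ │↓│↑│   │↳ ↓│ │↱ → ↑│↳ ↑│↳ ↓│
│ │ ╵ │ ╷ └─┐ ├─┘ ┌───┼───┴─┐ │
│ │↳ ↑│ │   │↓│↱ ↑│   │↓ ← ↰│↓│
│ ├───┤ │ ╷ │ │ ╶─┘ ╷ │ ┌─╴ │ │
│ │   │ │ │ │↓│↑ ← ↰│ │↓│↱ ↑│↓│
│ ╵ ╷ └─┤ └─┤ └───┐ ├─┘ │ ╶─┘ │
│   │   │   │↳ → ↓│↑│↓ ↲│↑ ← ↲│
├───┴─┐ ├─╴ └─┬─╴ │ │ ╶─┴─┬───┤
│     │ │     │↓ ↲│↑│↳ → ↓│↱ ↓│
│ ┌─┐ ╵ │ ┌─╴ │ ╶─┤ ├───┐ ╵ ╷ │
│ │ │   │ │   │↳ ↓│↑│   │↳ ↑│↓│
│ │ └───┘ │ ╶─┼─╴ │ │ ╷ ├───┘ │
│ │       │   │↓ ↲│↑│ │ │↓ ← ↲│
│ │ ╶─┐ ┌─┴─┬─┘ ╷ │ │ │ │ ╶─┐ │
│ │   │ │↓ ↰│↓ ↲│ │↑│ │ │↳ ↓│ │
│ ├─╴ │ │ ╷ ╵ ┌─┴─┘ ╵ ├─┴─╴ │ │
│ │   │ │↓│↑ ↲│↱ → ↑  │↓ ← ↲│ │
│ ╵ ┌─┤ │ └───┘ ┌─┬───┤ ╶─┬─┴─┤
│   │ │ │↳ → → ↑│ │   │↳ ↓│↱ ↓│
├───┤ ╵ └─┬───┐ ╵ │ ╷ └─┐ ╵ ╷ │
│   │     │   │   │ │   │↳ ↑│↓│
│ ╶─┘ ┌─┬─┘ ╷ └───┤ └─┐ ├───┤ │
│     │ │   │     │   │ │   │↓│
│ ┌─┬─┘ │ ╶─┴─┬─┐ ├─╴ │ │ ╷ │ │
│ │ │   │     │ │ │   │ │ │ │↓│
│ ╵ │ ╶─┴───╴ │ ╵ ╵ ┌─┘ ╵ │ ╵ │
│   │         │     │     │  B│
└───┴─────────┴─────┴─────┴───┘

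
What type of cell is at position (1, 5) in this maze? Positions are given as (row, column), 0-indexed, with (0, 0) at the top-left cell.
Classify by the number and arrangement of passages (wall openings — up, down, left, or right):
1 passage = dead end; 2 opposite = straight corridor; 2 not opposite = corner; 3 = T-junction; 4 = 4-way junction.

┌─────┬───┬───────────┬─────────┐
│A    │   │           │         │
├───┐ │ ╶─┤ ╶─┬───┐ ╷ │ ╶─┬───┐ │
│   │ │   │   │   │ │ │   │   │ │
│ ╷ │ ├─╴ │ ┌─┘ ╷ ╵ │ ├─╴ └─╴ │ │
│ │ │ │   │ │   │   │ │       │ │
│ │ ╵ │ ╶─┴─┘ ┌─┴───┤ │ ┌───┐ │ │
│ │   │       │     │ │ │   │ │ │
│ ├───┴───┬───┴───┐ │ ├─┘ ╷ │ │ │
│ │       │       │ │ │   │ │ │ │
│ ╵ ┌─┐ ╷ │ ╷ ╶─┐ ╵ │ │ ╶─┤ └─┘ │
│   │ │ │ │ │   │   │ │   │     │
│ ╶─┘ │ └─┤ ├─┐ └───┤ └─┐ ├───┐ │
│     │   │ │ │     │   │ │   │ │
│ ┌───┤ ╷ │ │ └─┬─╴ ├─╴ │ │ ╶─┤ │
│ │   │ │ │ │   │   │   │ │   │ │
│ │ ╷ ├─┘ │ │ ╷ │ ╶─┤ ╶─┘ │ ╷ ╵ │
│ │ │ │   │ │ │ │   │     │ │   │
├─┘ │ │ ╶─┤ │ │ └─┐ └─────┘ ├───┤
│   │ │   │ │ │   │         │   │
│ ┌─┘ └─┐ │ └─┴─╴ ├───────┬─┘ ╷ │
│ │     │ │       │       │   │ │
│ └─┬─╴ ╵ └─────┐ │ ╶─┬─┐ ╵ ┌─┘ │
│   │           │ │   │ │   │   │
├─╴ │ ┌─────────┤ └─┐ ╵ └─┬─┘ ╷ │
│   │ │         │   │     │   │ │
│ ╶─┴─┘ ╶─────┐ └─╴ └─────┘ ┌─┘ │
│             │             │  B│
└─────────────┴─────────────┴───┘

Checking cell at (1, 5):
Number of passages: 3
Cell type: T-junction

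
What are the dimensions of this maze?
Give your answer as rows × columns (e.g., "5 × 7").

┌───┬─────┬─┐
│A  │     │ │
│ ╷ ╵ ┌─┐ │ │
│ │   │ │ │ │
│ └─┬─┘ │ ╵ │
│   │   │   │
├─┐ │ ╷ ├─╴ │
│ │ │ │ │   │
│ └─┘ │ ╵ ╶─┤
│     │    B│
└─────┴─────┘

Counting the maze dimensions:
Rows (vertical): 5
Columns (horizontal): 6
Dimensions: 5 × 6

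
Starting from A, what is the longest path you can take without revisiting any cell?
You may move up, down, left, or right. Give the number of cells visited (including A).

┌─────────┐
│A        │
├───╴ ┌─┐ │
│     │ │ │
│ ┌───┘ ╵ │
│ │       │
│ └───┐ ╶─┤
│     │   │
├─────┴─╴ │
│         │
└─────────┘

Finding longest simple path using DFS:
Start: (0, 0)
Longest path visits 15 cells
Path: A → right → right → right → right → down → down → left → down → right → down → left → left → left → left

Solution:

┌─────────┐
│A → → → ↓│
├───╴ ┌─┐ │
│     │ │↓│
│ ┌───┘ ╵ │
│ │    ↓ ↲│
│ └───┐ ╶─┤
│     │↳ ↓│
├─────┴─╴ │
│B ← ← ← ↲│
└─────────┘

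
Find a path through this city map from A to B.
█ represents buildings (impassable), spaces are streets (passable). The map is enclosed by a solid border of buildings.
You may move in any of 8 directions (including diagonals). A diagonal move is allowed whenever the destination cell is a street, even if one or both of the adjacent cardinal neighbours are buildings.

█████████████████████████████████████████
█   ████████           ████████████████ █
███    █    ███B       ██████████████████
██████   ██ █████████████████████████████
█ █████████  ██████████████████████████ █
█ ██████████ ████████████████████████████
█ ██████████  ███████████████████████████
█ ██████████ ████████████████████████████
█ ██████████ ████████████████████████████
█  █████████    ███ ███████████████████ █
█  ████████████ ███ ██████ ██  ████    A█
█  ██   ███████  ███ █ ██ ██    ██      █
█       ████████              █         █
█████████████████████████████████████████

Finding the shortest path from A to B:
Movement: 8-directional
Path length: 37 steps
Directions: left → left → left → left → down-left → down-left → left → left → up-left → left → left → down-left → left → left → left → left → left → left → left → left → left → left → up-left → up-left → up-left → left → up-left → up → up → up → up → up-left → up → up-right → right → right → down-right

Solution:

█████████████████████████████████████████
█   ████████→→↘        ████████████████ █
███    █   ↗███B       ██████████████████
██████   ██↑█████████████████████████████
█ █████████ ↖██████████████████████████ █
█ ██████████↑████████████████████████████
█ ██████████↑ ███████████████████████████
█ ██████████↑████████████████████████████
█ ██████████↑████████████████████████████
█  █████████ ↖← ███ ███████████████████ █
█  ████████████↖███ ██████ ██  ████↙←←←A█
█  ██   ███████ ↖███ █ ██ ██↙←← ██↙     █
█       ████████ ↖←←←←←←←←←←  █↖←←      █
█████████████████████████████████████████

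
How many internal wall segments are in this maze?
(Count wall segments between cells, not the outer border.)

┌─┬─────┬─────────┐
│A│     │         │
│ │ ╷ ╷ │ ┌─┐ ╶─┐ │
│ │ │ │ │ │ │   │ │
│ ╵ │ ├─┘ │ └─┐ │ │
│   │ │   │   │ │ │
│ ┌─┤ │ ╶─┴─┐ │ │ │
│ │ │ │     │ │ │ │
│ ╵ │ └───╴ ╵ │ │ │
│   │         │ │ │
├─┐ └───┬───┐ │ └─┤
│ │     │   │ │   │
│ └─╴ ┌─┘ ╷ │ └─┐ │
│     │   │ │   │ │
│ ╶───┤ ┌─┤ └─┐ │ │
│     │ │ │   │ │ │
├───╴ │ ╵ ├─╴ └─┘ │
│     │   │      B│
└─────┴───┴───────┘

Counting internal wall segments:
Total internal walls: 64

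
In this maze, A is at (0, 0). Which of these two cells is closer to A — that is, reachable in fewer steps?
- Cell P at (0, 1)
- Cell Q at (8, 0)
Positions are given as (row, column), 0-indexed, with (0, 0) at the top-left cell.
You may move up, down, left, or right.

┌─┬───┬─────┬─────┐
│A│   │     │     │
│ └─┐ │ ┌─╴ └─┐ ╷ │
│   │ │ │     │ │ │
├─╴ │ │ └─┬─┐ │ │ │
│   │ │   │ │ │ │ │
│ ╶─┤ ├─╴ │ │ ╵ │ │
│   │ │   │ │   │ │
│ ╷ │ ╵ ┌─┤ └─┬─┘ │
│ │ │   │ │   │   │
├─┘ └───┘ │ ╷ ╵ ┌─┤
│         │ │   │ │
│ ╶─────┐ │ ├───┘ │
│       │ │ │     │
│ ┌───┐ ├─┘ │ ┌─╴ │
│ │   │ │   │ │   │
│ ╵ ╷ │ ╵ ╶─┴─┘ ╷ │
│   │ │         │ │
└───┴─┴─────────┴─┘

Shortest path A → P at (0, 1): 53 steps
Shortest path A → Q at (8, 0): 12 steps

Q is closer (12 steps vs 53 steps).

Path to P:

┌─┬───┬─────┬─────┐
│A│P ↰│↓ ← ↰│  ↓ ↰│
│ └─┐ │ ┌─╴ └─┐ ╷ │
│↳ ↓│↑│↓│  ↑ ↰│↓│↑│
├─╴ │ │ └─┬─┐ │ │ │
│↓ ↲│↑│↳ ↓│ │↑│↓│↑│
│ ╶─┤ ├─╴ │ │ ╵ │ │
│↳ ↓│↑│↓ ↲│ │↑ ↲│↑│
│ ╷ │ ╵ ┌─┤ └─┬─┘ │
│ │↓│↑ ↲│ │↱ ↓│↱ ↑│
├─┘ └───┘ │ ╷ ╵ ┌─┤
│↓ ↲      │↑│↳ ↑│ │
│ ╶─────┐ │ ├───┘ │
│↳ → → ↓│ │↑│     │
│ ┌───┐ ├─┘ │ ┌─╴ │
│ │   │↓│↱ ↑│ │   │
│ ╵ ╷ │ ╵ ╶─┴─┘ ╷ │
│   │ │↳ ↑      │ │
└───┴─┴─────────┴─┘

Path to Q:

┌─┬───┬─────┬─────┐
│A│   │     │     │
│ └─┐ │ ┌─╴ └─┐ ╷ │
│↳ ↓│ │ │     │ │ │
├─╴ │ │ └─┬─┐ │ │ │
│↓ ↲│ │   │ │ │ │ │
│ ╶─┤ ├─╴ │ │ ╵ │ │
│↳ ↓│ │   │ │   │ │
│ ╷ │ ╵ ┌─┤ └─┬─┘ │
│ │↓│   │ │   │   │
├─┘ └───┘ │ ╷ ╵ ┌─┤
│↓ ↲      │ │   │ │
│ ╶─────┐ │ ├───┘ │
│↓      │ │ │     │
│ ┌───┐ ├─┘ │ ┌─╴ │
│↓│   │ │   │ │   │
│ ╵ ╷ │ ╵ ╶─┴─┘ ╷ │
│Q  │ │         │ │
└───┴─┴─────────┴─┘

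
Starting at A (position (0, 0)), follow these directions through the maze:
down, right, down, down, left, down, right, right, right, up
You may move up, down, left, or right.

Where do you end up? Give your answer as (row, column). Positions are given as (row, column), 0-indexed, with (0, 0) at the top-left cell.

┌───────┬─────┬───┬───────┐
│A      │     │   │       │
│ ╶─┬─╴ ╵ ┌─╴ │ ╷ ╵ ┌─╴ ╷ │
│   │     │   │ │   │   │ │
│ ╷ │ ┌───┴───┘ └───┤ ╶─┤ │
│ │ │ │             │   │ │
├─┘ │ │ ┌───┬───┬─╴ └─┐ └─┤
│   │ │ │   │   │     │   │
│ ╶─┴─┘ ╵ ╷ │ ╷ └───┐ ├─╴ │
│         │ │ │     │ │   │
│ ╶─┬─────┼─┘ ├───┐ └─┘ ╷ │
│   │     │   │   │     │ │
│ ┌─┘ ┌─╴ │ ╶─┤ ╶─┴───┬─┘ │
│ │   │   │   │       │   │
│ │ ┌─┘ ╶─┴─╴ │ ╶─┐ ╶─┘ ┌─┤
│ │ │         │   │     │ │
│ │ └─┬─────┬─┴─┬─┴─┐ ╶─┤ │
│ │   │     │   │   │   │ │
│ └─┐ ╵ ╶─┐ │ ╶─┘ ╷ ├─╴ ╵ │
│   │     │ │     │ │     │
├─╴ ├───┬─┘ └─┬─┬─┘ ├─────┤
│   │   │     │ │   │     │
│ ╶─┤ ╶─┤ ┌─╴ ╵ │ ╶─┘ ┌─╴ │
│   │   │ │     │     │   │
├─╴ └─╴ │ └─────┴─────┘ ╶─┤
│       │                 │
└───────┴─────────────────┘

Following directions step by step:
Start: (0, 0)
  down: (0, 0) → (1, 0)
  right: (1, 0) → (1, 1)
  down: (1, 1) → (2, 1)
  down: (2, 1) → (3, 1)
  left: (3, 1) → (3, 0)
  down: (3, 0) → (4, 0)
  right: (4, 0) → (4, 1)
  right: (4, 1) → (4, 2)
  right: (4, 2) → (4, 3)
  up: (4, 3) → (3, 3)
Final position: (3, 3)

Path taken:

┌───────┬─────┬───┬───────┐
│A      │     │   │       │
│ ╶─┬─╴ ╵ ┌─╴ │ ╷ ╵ ┌─╴ ╷ │
│↳ ↓│     │   │ │   │   │ │
│ ╷ │ ┌───┴───┘ └───┤ ╶─┤ │
│ │↓│ │             │   │ │
├─┘ │ │ ┌───┬───┬─╴ └─┐ └─┤
│↓ ↲│ │B│   │   │     │   │
│ ╶─┴─┘ ╵ ╷ │ ╷ └───┐ ├─╴ │
│↳ → → ↑  │ │ │     │ │   │
│ ╶─┬─────┼─┘ ├───┐ └─┘ ╷ │
│   │     │   │   │     │ │
│ ┌─┘ ┌─╴ │ ╶─┤ ╶─┴───┬─┘ │
│ │   │   │   │       │   │
│ │ ┌─┘ ╶─┴─╴ │ ╶─┐ ╶─┘ ┌─┤
│ │ │         │   │     │ │
│ │ └─┬─────┬─┴─┬─┴─┐ ╶─┤ │
│ │   │     │   │   │   │ │
│ └─┐ ╵ ╶─┐ │ ╶─┘ ╷ ├─╴ ╵ │
│   │     │ │     │ │     │
├─╴ ├───┬─┘ └─┬─┬─┘ ├─────┤
│   │   │     │ │   │     │
│ ╶─┤ ╶─┤ ┌─╴ ╵ │ ╶─┘ ┌─╴ │
│   │   │ │     │     │   │
├─╴ └─╴ │ └─────┴─────┘ ╶─┤
│       │                 │
└───────┴─────────────────┘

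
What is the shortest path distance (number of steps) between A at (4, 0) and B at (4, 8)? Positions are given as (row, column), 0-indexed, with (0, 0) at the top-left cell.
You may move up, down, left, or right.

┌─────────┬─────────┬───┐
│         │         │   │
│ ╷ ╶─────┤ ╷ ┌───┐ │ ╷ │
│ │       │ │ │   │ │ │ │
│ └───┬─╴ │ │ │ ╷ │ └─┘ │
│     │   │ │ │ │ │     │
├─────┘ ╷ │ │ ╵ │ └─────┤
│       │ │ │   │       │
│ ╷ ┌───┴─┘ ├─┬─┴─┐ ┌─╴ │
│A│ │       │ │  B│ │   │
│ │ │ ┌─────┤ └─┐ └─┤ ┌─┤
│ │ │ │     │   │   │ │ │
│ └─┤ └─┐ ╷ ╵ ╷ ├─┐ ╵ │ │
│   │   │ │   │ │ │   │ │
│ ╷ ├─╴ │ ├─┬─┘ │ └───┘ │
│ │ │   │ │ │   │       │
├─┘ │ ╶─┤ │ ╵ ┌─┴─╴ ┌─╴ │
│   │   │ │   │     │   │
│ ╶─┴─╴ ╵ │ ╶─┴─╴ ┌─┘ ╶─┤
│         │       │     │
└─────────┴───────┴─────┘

Finding path from (4, 0) to (4, 8):
Path: (4,0) → (5,0) → (6,0) → (6,1) → (7,1) → (8,1) → (8,0) → (9,0) → (9,1) → (9,2) → (9,3) → (8,3) → (8,2) → (7,2) → (7,3) → (6,3) → (6,2) → (5,2) → (4,2) → (4,3) → (4,4) → (4,5) → (3,5) → (2,5) → (1,5) → (0,5) → (0,6) → (1,6) → (2,6) → (3,6) → (3,7) → (2,7) → (1,7) → (1,8) → (2,8) → (3,8) → (3,9) → (3,10) → (3,11) → (4,11) → (4,10) → (5,10) → (6,10) → (6,9) → (5,9) → (5,8) → (4,8)
Distance: 46 steps

Solution:

┌─────────┬─────────┬───┐
│         │↱ ↓      │   │
│ ╷ ╶─────┤ ╷ ┌───┐ │ ╷ │
│ │       │↑│↓│↱ ↓│ │ │ │
│ └───┬─╴ │ │ │ ╷ │ └─┘ │
│     │   │↑│↓│↑│↓│     │
├─────┘ ╷ │ │ ╵ │ └─────┤
│       │ │↑│↳ ↑│↳ → → ↓│
│ ╷ ┌───┴─┘ ├─┬─┴─┐ ┌─╴ │
│A│ │↱ → → ↑│ │  B│ │↓ ↲│
│ │ │ ┌─────┤ └─┐ └─┤ ┌─┤
│↓│ │↑│     │   │↑ ↰│↓│ │
│ └─┤ └─┐ ╷ ╵ ╷ ├─┐ ╵ │ │
│↳ ↓│↑ ↰│ │   │ │ │↑ ↲│ │
│ ╷ ├─╴ │ ├─┬─┘ │ └───┘ │
│ │↓│↱ ↑│ │ │   │       │
├─┘ │ ╶─┤ │ ╵ ┌─┴─╴ ┌─╴ │
│↓ ↲│↑ ↰│ │   │     │   │
│ ╶─┴─╴ ╵ │ ╶─┴─╴ ┌─┘ ╶─┤
│↳ → → ↑  │       │     │
└─────────┴───────┴─────┘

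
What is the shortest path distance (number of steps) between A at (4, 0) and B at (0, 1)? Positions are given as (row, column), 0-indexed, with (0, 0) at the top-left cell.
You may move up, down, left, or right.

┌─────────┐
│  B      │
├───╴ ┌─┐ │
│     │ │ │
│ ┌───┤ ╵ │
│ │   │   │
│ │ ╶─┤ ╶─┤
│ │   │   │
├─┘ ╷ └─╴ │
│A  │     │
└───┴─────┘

Finding path from (4, 0) to (0, 1):
Path: (4,0) → (4,1) → (3,1) → (3,2) → (4,2) → (4,3) → (4,4) → (3,4) → (3,3) → (2,3) → (2,4) → (1,4) → (0,4) → (0,3) → (0,2) → (0,1)
Distance: 15 steps

Solution:

┌─────────┐
│  B ← ← ↰│
├───╴ ┌─┐ │
│     │ │↑│
│ ┌───┤ ╵ │
│ │   │↱ ↑│
│ │ ╶─┤ ╶─┤
│ │↱ ↓│↑ ↰│
├─┘ ╷ └─╴ │
│A ↑│↳ → ↑│
└───┴─────┘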